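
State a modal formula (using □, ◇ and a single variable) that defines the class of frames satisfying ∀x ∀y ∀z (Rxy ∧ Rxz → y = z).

◇p → □p

The condition is partial functionality. The CD schema ◇p → □p defines it.
Suppose ◇p→□p is valid. Take Rxy, Rxz and set V(p)={y}. Then ◇p at x, so □p at x, so p at z, i.e. z=y.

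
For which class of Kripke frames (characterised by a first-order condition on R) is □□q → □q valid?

density

Suppose □□q→□q is valid. Take Rxy and set V(q)={w : xR²w}. Then □□q at x, so □q at x, so q at y, i.e. ∃z(Rxz∧Rzy).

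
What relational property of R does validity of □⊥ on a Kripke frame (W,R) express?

emptiness of R: ∀x ∀y ¬Rxy

□⊥ is valid iff no world has any successor (otherwise □⊥ fails at any world with one).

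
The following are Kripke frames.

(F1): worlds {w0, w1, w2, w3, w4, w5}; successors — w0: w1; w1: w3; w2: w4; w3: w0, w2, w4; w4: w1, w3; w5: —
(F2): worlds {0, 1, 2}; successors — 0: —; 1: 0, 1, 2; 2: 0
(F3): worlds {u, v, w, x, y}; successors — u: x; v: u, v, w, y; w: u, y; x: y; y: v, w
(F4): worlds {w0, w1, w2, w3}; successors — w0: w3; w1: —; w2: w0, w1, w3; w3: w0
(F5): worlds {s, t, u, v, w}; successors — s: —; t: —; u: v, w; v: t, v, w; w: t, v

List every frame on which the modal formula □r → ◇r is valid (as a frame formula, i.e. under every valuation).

(F3)

Frame correspondent (Sahlqvist): ∀x ∃y Rxy — i.e. seriality.
(F1): fails — world w5 has no successor.
(F2): fails — world 0 has no successor.
(F3): condition met.
(F4): fails — world w1 has no successor.
(F5): fails — world s has no successor.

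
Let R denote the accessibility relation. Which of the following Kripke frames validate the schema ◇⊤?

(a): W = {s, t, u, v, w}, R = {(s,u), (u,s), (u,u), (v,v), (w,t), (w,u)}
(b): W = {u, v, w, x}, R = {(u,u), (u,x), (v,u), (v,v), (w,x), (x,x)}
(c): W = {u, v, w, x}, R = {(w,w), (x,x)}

(b)

Frame correspondent (Sahlqvist): ∀x ∃y Rxy — i.e. seriality.
(a): fails — world t has no successor.
(b): satisfies the condition.
(c): fails — world u has no successor.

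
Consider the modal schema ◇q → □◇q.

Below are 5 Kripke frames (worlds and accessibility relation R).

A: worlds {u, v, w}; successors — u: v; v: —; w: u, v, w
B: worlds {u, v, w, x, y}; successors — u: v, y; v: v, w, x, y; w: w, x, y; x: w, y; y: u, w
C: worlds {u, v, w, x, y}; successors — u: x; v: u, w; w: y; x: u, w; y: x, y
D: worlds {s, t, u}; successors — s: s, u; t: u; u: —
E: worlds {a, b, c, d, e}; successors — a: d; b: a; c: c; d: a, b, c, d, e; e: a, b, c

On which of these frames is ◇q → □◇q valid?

none

Frame correspondent (Sahlqvist): ∀x ∀y ∀z (Rxy ∧ Rxz → Ryz) — i.e. the Euclidean property.
A: fails — Ruv and Ruv but not Rvv.
B: fails — Ruy and Ruv but not Ryv.
C: fails — Rux and Rux but not Rxx.
D: fails — Rsu and Rsu but not Ruu.
E: fails — Rba and Rba but not Raa.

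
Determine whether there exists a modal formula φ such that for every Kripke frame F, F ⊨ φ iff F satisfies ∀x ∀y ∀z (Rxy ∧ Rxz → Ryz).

Yes — defined by ◇r → □◇r

The condition is the Euclidean property. A defining modal formula is ◇r → □◇r.
Suppose ◇r→□◇r is valid. Take Rxy, Rxz and set V(r)={y}. Then ◇r at x, so □◇r at x, so ◇r at z, so some w with Rzw has r; w=y, i.e. Rzy. By symmetry of the argument, Ryz.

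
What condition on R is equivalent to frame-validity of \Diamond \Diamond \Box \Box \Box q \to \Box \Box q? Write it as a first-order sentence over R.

This is a Sahlqvist (Geach-type) schema ◇^2□^3q → □^2◇^0q.
Minimal-valuation argument: fix x; take any y with xR^2y and any z with xR^2z. Set V(q) to the set of worlds R-reachable from y in exactly 3 steps. Then □^3q holds at y, so the antecedent holds at x; validity forces ◇^0q at z, giving a w with zR^0w and yR^3w.
First-order correspondent: \forall x \forall y \forall z ((x R^2 y \wedge x R^2 z) \to \exists w (y R^3 w \wedge z = w)).

\forall x \forall y \forall z ((x R^2 y \wedge x R^2 z) \to \exists w (y R^3 w \wedge z = w))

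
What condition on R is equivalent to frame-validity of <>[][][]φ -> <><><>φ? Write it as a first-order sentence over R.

forall x forall y (xRy -> exists w (y R^3 w & x R^3 w))

This is a Sahlqvist (Geach-type) schema ◇^1□^3φ → □^0◇^3φ.
First-order correspondent: forall x forall y (xRy -> exists w (y R^3 w & x R^3 w)).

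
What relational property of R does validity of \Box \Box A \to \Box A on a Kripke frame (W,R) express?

This schema is the C4 axiom.
Its frame correspondent is density — \forall x \forall y (Rxy \to \exists z (Rxz \wedge Rzy)).

Density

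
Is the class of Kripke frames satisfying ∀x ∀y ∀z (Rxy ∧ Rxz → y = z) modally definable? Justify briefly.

The condition is partial functionality. A defining modal formula is ◇p → □p.
Suppose ◇p→□p is valid. Take Rxy, Rxz and set V(p)={y}. Then ◇p at x, so □p at x, so p at z, i.e. z=y.

Yes — defined by ◇p → □p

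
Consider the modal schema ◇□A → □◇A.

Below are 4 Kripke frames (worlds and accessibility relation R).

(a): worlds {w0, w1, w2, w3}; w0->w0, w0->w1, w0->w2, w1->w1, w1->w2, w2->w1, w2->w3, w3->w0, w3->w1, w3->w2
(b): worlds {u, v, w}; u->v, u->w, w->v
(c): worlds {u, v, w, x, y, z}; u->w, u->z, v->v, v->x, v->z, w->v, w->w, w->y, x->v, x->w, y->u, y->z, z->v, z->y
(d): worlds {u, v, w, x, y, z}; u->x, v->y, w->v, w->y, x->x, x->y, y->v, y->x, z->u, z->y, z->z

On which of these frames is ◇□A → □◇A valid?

(a)

The schema corresponds to convergence: ∀x ∀y ∀z (Rxy ∧ Rxz → ∃w (Ryw ∧ Rzw)).
(a): condition met.
(b): fails — Ruv and Ruv but v and v have no common successor.
(c): fails — Rww and Rwy but w and y have no common successor.
(d): fails — Rwy and Rwv but y and v have no common successor.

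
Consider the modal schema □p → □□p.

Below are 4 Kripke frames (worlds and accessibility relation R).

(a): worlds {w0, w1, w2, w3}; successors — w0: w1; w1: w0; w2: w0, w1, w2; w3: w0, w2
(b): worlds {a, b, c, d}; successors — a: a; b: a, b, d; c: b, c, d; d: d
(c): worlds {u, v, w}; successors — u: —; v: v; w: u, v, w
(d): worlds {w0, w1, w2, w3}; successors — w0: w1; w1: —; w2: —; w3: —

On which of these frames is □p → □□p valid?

(c), (d)

The schema corresponds to transitivity: ∀x ∀y ∀z (Rxy ∧ Ryz → Rxz).
(a): fails — Rw1w0 and Rw0w1 but not Rw1w1.
(b): fails — Rcb and Rba but not Rca.
(c): condition met.
(d): condition met.
Valid on: (c), (d).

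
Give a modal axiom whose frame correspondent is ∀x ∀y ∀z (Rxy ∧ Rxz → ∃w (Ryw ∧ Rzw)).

A defining formula is ◇□s → □◇s (the .2 axiom).
Suppose ◇□s→□◇s is valid. Take Rxy, Rxz and set V(s)={w : Ryw}. Then □s at y so ◇□s at x, so □◇s at x, so ◇s at z, giving w with Rzw and Ryw.

◇□s → □◇s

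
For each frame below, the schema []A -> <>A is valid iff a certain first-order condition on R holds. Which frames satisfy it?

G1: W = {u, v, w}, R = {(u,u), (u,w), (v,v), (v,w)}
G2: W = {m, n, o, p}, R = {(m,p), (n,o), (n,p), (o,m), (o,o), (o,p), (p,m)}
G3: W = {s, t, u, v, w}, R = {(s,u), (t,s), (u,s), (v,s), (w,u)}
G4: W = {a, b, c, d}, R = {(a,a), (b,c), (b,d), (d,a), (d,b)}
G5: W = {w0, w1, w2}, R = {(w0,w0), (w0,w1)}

G2, G3

Frame correspondent (Sahlqvist): forall x exists y Rxy — i.e. seriality.
G1: fails — world w has no successor.
G2: ✓.
G3: ✓.
G4: fails — world c has no successor.
G5: fails — world w1 has no successor.
Valid on: G2, G3.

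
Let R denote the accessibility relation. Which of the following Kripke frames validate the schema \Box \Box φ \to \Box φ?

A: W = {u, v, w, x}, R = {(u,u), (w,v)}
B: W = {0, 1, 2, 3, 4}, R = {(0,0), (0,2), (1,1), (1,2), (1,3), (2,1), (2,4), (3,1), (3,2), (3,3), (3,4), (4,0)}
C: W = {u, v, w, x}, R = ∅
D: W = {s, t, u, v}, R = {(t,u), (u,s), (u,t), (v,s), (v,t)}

C

This is the axiom for density; its first-order frame correspondent is \forall x \forall y (Rxy \to \exists z (Rxz \wedge Rzy)).
A: fails — Rwv but no z with Rwz and Rzv.
B: fails — R24 but no z with R2z and Rz4.
C: satisfies the condition.
D: fails — Rut but no z with Ruz and Rzt.
Valid on: C.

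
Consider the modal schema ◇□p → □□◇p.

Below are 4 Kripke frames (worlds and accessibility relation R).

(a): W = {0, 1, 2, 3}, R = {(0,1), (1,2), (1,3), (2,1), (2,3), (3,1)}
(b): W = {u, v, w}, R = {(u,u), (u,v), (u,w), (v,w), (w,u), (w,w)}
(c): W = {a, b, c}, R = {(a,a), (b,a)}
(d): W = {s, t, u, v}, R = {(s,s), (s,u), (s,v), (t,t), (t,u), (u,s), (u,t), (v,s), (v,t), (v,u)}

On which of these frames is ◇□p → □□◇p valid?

The schema corresponds to a generalized confluence (Geach) condition: ∀x ∀y ∀z ((xRy ∧ xR²z) → ∃w (yRw ∧ zRw)).
(a): fails — 0R1, 0R²3 but no w with 1Rw and 3Rw.
(b): holds.
(c): holds.
(d): holds.
Valid on: (b), (c), (d).

(b), (c), (d)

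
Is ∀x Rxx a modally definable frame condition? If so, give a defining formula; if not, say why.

The condition is reflexivity. A defining modal formula is □p → p.
Suppose □p→p is valid. At any x set V(p)={w : Rxw}. Then □p holds at x, so p holds at x, i.e. Rxx.

Yes, by □p → p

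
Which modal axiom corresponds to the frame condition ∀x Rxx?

A defining formula is □p → p (the T axiom).

□p → p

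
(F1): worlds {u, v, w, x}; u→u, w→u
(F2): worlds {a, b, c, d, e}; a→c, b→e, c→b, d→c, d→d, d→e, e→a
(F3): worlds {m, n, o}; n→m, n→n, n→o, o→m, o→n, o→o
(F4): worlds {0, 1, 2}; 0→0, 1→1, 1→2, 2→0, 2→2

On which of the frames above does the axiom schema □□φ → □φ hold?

The schema corresponds to density: ∀x ∀y (Rxy → ∃z (Rxz ∧ Rzy)).
(F1): holds.
(F2): fails — Rea but no z with Rez and Rza.
(F3): holds.
(F4): holds.

(F1), (F3), (F4)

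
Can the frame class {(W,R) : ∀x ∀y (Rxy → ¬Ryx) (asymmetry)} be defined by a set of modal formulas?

Not modally definable

If a class were modally definable it would be closed under surjective bounded morphisms (Goldblatt–Thomason).
The 4-cycle (worlds a,b,c,d with a→b→c→d→a) is asymmetric. Mapping every world to a single reflexive point • is a surjective bounded morphism, and the reflexive point is not asymmetric (R•• but asymmetry requires ¬R••).
So no modal formula (or set of formulas) defines exactly the asymmetric frames.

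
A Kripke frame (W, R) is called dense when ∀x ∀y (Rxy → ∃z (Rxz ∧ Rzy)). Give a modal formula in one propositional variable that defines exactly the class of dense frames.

A defining formula is □□s → □s (the C4 axiom).
Suppose □□s→□s is valid. Take Rxy and set V(s)={w : xR²w}. Then □□s at x, so □s at x, so s at y, i.e. ∃z(Rxz∧Rzy).

□□s → □s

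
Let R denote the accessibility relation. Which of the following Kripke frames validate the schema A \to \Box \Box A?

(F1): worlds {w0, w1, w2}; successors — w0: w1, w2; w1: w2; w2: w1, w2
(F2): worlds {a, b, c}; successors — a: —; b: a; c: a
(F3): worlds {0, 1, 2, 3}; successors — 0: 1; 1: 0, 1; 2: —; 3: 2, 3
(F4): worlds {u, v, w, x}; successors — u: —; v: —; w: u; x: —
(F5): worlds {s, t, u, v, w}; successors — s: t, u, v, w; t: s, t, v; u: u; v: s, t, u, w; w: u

Frame correspondent (Sahlqvist): \forall x \forall z (x R^2 z \to \exists w (x = w \wedge z = w)) — i.e. a generalized confluence (Geach) condition.
(F1): fails — w0R²w1 but w0 ≠ w1.
(F2): satisfies the condition.
(F3): fails — 0R²1 but 0 ≠ 1.
(F4): satisfies the condition.
(F5): fails — sR²t but s ≠ t.

(F2), (F4)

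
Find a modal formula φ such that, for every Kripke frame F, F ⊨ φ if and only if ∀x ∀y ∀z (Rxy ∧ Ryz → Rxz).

□ψ → □□ψ

This is transitivity; the standard corresponding axiom is 4: □ψ → □□ψ.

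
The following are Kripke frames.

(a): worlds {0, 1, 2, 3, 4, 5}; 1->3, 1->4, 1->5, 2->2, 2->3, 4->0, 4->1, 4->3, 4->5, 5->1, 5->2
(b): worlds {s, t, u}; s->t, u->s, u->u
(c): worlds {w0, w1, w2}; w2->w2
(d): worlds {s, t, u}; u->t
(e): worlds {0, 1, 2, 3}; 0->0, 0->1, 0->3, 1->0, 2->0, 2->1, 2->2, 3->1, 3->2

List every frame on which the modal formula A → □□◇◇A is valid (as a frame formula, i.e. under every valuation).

Frame correspondent (Sahlqvist): ∀x ∀z (xR²z → ∃w (x = w ∧ zR²w)) — i.e. a generalized confluence (Geach) condition.
(a): fails — 1R²0 but no w with 1=w and 0R²w.
(b): fails — uR²s but no w with u=w and sR²w.
(c): holds.
(d): holds.
(e): fails — 2R²1 but no w with 2=w and 1R²w.
Valid on: (c), (d).

(c), (d)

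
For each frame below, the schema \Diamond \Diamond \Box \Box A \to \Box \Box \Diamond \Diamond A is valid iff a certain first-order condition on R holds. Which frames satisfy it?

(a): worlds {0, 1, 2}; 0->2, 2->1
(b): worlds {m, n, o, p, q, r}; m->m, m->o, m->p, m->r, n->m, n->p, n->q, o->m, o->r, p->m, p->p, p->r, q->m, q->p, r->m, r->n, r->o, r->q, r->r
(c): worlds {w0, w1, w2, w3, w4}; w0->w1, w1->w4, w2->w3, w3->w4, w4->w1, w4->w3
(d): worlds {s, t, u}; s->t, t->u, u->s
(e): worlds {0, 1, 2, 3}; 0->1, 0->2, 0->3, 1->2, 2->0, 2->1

(b), (c), (d)

This is the axiom for a generalized confluence (Geach) condition; its first-order frame correspondent is \forall x \forall y \forall z ((x R^2 y \wedge x R^2 z) \to \exists w (y R^2 w \wedge z R^2 w)).
(a): fails — 0R²1, 0R²1 but no w with 1R²w and 1R²w.
(b): holds.
(c): holds.
(d): holds.
(e): fails — 2R²1, 2R²3 but no w with 1R²w and 3R²w.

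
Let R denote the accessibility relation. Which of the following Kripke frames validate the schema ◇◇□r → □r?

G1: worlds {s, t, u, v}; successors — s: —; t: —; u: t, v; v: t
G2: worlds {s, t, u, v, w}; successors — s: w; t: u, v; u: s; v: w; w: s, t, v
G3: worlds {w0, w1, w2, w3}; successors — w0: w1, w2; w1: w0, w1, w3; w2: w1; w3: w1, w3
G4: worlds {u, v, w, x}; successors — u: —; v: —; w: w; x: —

G4

Frame correspondent (Sahlqvist): ∀x ∀y ∀z ((xR²y ∧ xRz) → ∃w (yRw ∧ z = w)) — i.e. a generalized confluence (Geach) condition.
G1: fails — uR²t, uRt but no w with tRw and t=w.
G2: fails — sR²t, sRw but no w* with tRw* and w=w*.
G3: fails — w0R²w1, w0Rw2 but no w with w1Rw and w2=w.
G4: satisfies the condition.
Valid on: G4.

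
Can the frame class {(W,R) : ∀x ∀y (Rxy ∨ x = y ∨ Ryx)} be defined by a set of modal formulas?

Not modally definable

Modal frame validity is preserved under disjoint unions.
Take 3 disjoint single-world reflexive frames: each is trivially connected, but their disjoint union has 3 worlds with no edge between distinct components, so it is not connected.
So no modal formula (or set of formulas) defines exactly the connected frames.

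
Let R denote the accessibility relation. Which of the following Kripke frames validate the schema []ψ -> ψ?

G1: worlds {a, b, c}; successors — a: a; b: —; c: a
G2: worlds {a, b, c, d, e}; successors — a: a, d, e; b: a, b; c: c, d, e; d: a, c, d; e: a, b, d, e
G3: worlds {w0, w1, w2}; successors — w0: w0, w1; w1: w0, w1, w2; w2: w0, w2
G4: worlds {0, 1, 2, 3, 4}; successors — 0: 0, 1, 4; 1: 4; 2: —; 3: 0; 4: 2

This is the axiom for reflexivity; its first-order frame correspondent is forall x Rxx.
G1: fails — world b does not see itself.
G2: satisfies the condition.
G3: satisfies the condition.
G4: fails — world 1 does not see itself.

G2, G3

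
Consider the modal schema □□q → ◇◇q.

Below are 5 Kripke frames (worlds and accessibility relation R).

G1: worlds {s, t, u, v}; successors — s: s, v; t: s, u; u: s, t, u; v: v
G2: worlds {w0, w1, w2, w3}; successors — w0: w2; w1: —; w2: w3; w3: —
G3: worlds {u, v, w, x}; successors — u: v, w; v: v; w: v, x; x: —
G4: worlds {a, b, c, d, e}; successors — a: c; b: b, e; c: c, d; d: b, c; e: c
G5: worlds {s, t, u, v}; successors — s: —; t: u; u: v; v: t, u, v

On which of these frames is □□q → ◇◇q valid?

Frame correspondent (Sahlqvist): ∀x ∃w (xR²w ∧ xR²w) — i.e. a generalized confluence (Geach) condition.
G1: ✓.
G2: fails — at w1 but no w with w1R²w and w1R²w.
G3: fails — at x but no t with xR²t and xR²t.
G4: ✓.
G5: fails — at s but no w with sR²w and sR²w.
Valid on: G1, G4.

G1, G4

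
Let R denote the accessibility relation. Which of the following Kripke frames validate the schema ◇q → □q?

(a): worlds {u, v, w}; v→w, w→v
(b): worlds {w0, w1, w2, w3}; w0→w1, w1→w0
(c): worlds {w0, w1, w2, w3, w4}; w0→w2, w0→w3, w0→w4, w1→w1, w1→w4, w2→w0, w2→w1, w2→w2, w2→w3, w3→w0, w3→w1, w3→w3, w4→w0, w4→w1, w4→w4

(a), (b)

Frame correspondent (Sahlqvist): ∀x ∀y ∀z (Rxy ∧ Rxz → y = z) — i.e. partial functionality.
(a): condition met.
(b): condition met.
(c): fails — w0 sees both w2 and w3.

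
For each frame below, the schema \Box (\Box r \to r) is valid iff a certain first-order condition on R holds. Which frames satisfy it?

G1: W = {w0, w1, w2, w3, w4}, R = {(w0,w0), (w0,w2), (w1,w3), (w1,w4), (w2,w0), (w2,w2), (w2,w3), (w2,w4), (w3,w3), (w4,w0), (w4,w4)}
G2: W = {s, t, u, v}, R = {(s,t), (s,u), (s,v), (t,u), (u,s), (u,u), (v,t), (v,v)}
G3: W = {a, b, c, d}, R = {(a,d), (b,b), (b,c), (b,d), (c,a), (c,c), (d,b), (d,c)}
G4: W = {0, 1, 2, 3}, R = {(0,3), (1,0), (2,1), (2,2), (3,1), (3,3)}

This is the axiom for shift-reflexivity; its first-order frame correspondent is \forall x \forall y (Rxy \to Ryy).
G1: satisfies the condition.
G2: fails — Rus but not Rss.
G3: fails — Rca but not Raa.
G4: fails — R10 but not R00.

G1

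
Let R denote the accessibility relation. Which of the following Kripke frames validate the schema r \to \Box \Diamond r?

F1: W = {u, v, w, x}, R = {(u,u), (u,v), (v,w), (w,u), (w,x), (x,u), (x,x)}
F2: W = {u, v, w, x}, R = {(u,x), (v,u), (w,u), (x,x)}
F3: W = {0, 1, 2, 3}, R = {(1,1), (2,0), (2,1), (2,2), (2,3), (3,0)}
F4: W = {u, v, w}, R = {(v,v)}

This is the axiom for symmetry; its first-order frame correspondent is \forall x \forall y (Rxy \to Ryx).
F1: fails — Ruv but not Rvu.
F2: fails — Rvu but not Ruv.
F3: fails — R23 but not R32.
F4: condition met.
Valid on: F4.

F4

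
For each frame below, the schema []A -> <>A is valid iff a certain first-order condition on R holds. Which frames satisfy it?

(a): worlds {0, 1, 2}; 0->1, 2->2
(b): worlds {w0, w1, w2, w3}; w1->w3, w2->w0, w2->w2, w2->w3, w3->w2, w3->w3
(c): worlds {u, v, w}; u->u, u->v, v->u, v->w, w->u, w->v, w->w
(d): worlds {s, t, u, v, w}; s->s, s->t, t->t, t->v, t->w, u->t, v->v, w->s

(c), (d)

Frame correspondent (Sahlqvist): forall x exists y Rxy — i.e. seriality.
(a): fails — world 1 has no successor.
(b): fails — world w0 has no successor.
(c): satisfies the condition.
(d): satisfies the condition.
Valid on: (c), (d).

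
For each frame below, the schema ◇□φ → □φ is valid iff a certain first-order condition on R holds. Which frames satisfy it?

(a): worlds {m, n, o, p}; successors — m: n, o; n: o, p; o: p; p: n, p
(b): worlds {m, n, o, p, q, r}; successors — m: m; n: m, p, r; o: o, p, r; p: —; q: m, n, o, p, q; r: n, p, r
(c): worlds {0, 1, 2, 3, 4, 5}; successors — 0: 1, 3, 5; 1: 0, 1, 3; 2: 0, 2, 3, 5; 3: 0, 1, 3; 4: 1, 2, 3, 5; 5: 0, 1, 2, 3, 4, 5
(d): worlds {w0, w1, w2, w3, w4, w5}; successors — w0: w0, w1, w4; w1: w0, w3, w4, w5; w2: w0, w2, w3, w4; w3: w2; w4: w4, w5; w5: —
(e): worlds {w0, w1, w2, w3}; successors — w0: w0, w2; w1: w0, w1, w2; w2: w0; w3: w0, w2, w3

none

Frame correspondent (Sahlqvist): ∀x ∀y ∀z (Rxy ∧ Rxz → Ryz) — i.e. the Euclidean property.
(a): fails — Rmo and Rmo but not Roo.
(b): fails — Rnr and Rnm but not Rrm.
(c): fails — R01 and R05 but not R15.
(d): fails — Rw0w4 and Rw0w1 but not Rw4w1.
(e): fails — Rw0w2 and Rw0w2 but not Rw2w2.
Valid on no frame.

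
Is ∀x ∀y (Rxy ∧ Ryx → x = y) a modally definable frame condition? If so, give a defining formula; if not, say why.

Not definable by any modal formula

Modal frame validity is preserved under surjective bounded morphisms.
The 4-cycle (worlds w0,w1,w2,w3 with w0→w1→w2→w3→w0) is antisymmetric. Sending even-indexed worlds to a and odd-indexed worlds to b is a surjective bounded morphism onto the two-world frame with a↔b, which is not antisymmetric.
So the class is not modally definable.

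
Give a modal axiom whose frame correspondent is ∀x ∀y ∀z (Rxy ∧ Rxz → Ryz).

This is the Euclidean property; the standard corresponding axiom is 5: ◇q → □◇q.
Suppose ◇q→□◇q is valid. Take Rxy, Rxz and set V(q)={y}. Then ◇q at x, so □◇q at x, so ◇q at z, so some w with Rzw has q; w=y, i.e. Rzy. By symmetry of the argument, Ryz.

◇q → □◇q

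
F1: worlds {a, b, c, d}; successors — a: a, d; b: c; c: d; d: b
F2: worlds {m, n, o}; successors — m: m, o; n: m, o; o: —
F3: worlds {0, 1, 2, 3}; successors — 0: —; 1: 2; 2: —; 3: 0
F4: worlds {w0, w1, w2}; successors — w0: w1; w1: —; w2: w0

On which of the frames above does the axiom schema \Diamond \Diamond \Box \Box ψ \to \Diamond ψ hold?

The schema corresponds to a generalized confluence (Geach) condition: \forall x \forall y (x R^2 y \to \exists w (y R^2 w \wedge xRw)).
F1: fails — aR²d but no w with dR²w and aRw.
F2: fails — mR²o but no w with oR²w and mRw.
F3: condition met.
F4: fails — w2R²w1 but no w with w1R²w and w2Rw.
Valid on: F3.

F3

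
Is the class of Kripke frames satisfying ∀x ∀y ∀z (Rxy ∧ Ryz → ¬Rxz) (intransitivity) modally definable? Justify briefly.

Modal frame validity is preserved under surjective bounded morphisms.
The 3-cycle (worlds s,t,u with s→t→u→s) is intransitive. Mapping every world to a single reflexive point • is a surjective bounded morphism; the reflexive point is not intransitive (R••∧R•• but R••).
So no modal formula (or set of formulas) defines exactly the intransitive frames.

No — not modally definable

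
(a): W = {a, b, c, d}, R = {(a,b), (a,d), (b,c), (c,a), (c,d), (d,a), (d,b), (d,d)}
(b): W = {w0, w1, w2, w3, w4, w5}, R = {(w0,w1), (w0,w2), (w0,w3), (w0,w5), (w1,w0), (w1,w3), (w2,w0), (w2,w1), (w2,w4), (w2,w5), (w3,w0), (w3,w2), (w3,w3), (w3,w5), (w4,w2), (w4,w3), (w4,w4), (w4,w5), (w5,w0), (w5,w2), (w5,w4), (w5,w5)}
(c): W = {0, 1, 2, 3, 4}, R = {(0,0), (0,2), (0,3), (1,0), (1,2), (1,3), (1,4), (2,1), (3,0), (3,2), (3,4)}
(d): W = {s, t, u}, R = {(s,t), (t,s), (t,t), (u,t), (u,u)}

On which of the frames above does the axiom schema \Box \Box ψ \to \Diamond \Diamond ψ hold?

(a), (b), (d)

This is the axiom for a generalized confluence (Geach) condition; its first-order frame correspondent is \forall x \exists w (x R^2 w \wedge x R^2 w).
(a): ✓.
(b): ✓.
(c): fails — at 4 but no w with 4R²w and 4R²w.
(d): ✓.
Valid on: (a), (b), (d).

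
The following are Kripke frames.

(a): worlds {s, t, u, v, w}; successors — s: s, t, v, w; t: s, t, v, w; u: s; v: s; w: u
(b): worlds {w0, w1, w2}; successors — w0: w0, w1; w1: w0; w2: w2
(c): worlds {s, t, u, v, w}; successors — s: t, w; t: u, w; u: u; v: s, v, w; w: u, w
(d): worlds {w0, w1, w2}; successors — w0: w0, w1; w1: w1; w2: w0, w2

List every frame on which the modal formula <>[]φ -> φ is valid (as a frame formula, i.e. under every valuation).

Frame correspondent (Sahlqvist): forall x forall y (Rxy -> Ryx) — i.e. symmetry.
(a): fails — Rtv but not Rvt.
(b): holds.
(c): fails — Rwu but not Ruw.
(d): fails — Rw0w1 but not Rw1w0.
Valid on: (b).

(b)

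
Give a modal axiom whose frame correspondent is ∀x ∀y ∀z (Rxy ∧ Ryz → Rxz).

A defining formula is □q → □□q (the 4 axiom).
Suppose □q→□□q is valid. Take Rxy, Ryz and set V(q)={w : Rxw}. Then □q at x, so □□q at x, so □q at y, so q at z, i.e. Rxz.

□q → □□q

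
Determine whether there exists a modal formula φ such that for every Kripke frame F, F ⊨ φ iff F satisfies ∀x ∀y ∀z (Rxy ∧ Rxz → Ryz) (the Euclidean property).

Definable; ◇q → □◇q defines it

This is a Sahlqvist condition; the 5 axiom ◇q → □◇q defines it.
Suppose ◇q→□◇q is valid. Take Rxy, Rxz and set V(q)={y}. Then ◇q at x, so □◇q at x, so ◇q at z, so some w with Rzw has q; w=y, i.e. Rzy. By symmetry of the argument, Ryz.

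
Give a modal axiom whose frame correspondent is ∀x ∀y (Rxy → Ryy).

□(□q → q)

This is shift-reflexivity; the standard corresponding axiom is T□: □(□q → q).
Suppose □(□q→q) is valid. Take Rxy and set V(q)={w : Ryw}. Then at y, □q holds; since □(□q→q) at x, □q→q at y, so q at y, i.e. Ryy.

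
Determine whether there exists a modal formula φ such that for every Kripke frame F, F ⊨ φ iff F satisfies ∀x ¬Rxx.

If a class were modally definable it would be closed under surjective bounded morphisms (Goldblatt–Thomason).
The 3-cycle (worlds a,b,c with a→b→c→a) is irreflexive, and the map sending every world to a single reflexive point • is a surjective bounded morphism (forth: every edge maps to (•,•); back: every world has a successor). So any modal formula valid on the 3-cycle is also valid on the reflexive point, which is not irreflexive.
So no modal formula (or set of formulas) defines exactly the irreflexive frames.

No — not modally definable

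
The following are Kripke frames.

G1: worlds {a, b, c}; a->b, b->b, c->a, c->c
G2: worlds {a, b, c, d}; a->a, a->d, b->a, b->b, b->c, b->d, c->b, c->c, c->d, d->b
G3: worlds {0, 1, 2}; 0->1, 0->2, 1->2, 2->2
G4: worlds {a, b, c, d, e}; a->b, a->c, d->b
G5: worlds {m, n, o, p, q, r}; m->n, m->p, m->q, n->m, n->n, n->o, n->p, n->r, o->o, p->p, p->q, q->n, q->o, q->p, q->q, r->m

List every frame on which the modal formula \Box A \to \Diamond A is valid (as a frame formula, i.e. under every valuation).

This is the axiom for seriality; its first-order frame correspondent is \forall x \exists y Rxy.
G1: holds.
G2: holds.
G3: holds.
G4: fails — world b has no successor.
G5: holds.
Valid on: G1, G2, G3, G5.

G1, G2, G3, G5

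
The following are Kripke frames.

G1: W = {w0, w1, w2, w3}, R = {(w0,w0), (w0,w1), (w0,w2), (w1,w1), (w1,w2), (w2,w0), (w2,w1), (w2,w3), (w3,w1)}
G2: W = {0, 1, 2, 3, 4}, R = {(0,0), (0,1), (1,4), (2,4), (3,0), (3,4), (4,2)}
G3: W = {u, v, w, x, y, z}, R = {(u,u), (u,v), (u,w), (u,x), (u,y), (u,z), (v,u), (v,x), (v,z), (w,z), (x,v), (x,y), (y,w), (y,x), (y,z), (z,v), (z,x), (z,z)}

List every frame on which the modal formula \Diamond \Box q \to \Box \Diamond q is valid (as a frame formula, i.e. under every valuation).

This is the axiom for convergence; its first-order frame correspondent is \forall x \forall y \forall z (Rxy \wedge Rxz \to \exists w (Ryw \wedge Rzw)).
G1: ✓.
G2: fails — R00 and R01 but 0 and 1 have no common successor.
G3: fails — Ruv and Rux but v and x have no common successor.

G1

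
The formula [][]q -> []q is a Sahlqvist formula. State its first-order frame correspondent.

density

This is the C4 axiom.
Its frame correspondent is density — forall x forall y (Rxy -> exists z (Rxz & Rzy)).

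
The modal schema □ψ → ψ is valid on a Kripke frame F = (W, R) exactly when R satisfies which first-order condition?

reflexivity: ∀x Rxx

Suppose □ψ→ψ is valid. At any x set V(ψ)={w : Rxw}. Then □ψ holds at x, so ψ holds at x, i.e. Rxx.
The converse is a direct semantic check.
So the correspondent is reflexivity.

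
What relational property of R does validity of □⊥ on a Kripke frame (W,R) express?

This is the Ver axiom.
It corresponds to emptiness of R: ∀x ∀y ¬Rxy.

Emptiness of R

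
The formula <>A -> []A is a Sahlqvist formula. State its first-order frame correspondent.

This schema is the CD axiom.
Its frame correspondent is partial functionality — forall x forall y forall z (Rxy & Rxz -> y = z).

Partial functionality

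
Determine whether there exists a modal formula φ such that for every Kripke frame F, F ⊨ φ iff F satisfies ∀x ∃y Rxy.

Definable; □p → ◇p defines it

Yes: it is seriality, defined by the D schema □p → ◇p.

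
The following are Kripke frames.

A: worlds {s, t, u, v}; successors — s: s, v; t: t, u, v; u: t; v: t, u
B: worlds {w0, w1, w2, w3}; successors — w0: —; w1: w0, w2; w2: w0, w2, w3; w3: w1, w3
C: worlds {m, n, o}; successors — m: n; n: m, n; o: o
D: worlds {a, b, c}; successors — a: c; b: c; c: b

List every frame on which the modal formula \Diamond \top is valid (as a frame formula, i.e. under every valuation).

A, C, D

The schema corresponds to seriality: \forall x \exists y Rxy.
A: condition met.
B: fails — world w0 has no successor.
C: condition met.
D: condition met.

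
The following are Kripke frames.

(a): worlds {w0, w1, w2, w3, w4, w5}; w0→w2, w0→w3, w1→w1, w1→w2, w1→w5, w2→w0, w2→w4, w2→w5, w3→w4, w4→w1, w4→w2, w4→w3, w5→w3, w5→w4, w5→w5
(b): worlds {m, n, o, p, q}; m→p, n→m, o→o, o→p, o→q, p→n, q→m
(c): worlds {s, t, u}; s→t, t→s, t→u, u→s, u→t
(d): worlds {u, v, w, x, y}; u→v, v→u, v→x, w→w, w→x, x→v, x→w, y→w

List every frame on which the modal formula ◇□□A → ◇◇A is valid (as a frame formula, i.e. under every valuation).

Frame correspondent (Sahlqvist): ∀x ∀y (xRy → ∃w (yR²w ∧ xR²w)) — i.e. a generalized confluence (Geach) condition.
(a): fails — w0Rw3 but no w with w3R²w and w0R²w.
(b): fails — mRp but no w with pR²w and mR²w.
(c): holds.
(d): fails — uRv but no t with vR²t and uR²t.

(c)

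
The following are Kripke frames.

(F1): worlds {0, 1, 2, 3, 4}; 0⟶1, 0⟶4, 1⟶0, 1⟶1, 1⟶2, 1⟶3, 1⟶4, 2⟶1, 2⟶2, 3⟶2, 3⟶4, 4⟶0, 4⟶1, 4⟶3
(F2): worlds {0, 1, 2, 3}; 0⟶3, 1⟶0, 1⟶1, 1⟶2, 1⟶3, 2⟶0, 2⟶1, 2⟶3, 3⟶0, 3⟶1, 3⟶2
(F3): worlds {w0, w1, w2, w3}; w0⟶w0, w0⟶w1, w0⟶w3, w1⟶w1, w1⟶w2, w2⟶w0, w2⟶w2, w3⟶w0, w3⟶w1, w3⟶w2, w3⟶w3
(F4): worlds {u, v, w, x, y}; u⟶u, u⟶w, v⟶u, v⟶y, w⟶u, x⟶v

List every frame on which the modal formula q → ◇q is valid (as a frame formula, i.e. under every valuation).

(F3)

The schema corresponds to reflexivity: ∀x Rxx.
(F1): fails — world 0 does not see itself.
(F2): fails — world 0 does not see itself.
(F3): satisfies the condition.
(F4): fails — world v does not see itself.
Valid on: (F3).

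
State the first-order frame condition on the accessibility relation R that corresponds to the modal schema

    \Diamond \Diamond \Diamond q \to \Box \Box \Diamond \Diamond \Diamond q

\forall x \forall y \forall z ((x R^3 y \wedge x R^2 z) \to \exists w (y = w \wedge z R^3 w))

This is a Sahlqvist (Geach-type) schema ◇^3□^0q → □^2◇^3q.
First-order correspondent: \forall x \forall y \forall z ((x R^3 y \wedge x R^2 z) \to \exists w (y = w \wedge z R^3 w)).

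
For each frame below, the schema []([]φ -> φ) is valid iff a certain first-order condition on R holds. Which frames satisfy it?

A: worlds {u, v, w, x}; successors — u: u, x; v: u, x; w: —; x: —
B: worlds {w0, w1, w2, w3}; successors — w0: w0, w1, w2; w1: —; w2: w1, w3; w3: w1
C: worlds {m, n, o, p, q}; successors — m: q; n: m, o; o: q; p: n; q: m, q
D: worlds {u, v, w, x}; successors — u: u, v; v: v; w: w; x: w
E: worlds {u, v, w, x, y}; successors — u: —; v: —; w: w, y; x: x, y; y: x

Frame correspondent (Sahlqvist): forall x forall y (Rxy -> Ryy) — i.e. shift-reflexivity.
A: fails — Rvx but not Rxx.
B: fails — Rw3w1 but not Rw1w1.
C: fails — Rpn but not Rnn.
D: satisfies the condition.
E: fails — Rwy but not Ryy.

D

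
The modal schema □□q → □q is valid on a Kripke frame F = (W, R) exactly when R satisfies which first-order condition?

density

Suppose □□q→□q is valid. Take Rxy and set V(q)={w : xR²w}. Then □□q at x, so □q at x, so q at y, i.e. ∃z(Rxz∧Rzy).
The converse is a direct semantic check.
Frame condition: ∀x ∀y (Rxy → ∃z (Rxz ∧ Rzy)).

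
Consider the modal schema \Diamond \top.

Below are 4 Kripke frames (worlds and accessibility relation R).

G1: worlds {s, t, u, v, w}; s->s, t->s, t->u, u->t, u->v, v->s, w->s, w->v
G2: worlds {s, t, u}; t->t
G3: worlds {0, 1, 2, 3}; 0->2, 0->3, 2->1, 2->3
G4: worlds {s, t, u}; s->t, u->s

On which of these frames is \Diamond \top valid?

This is the axiom for seriality; its first-order frame correspondent is \forall x \exists y Rxy.
G1: holds.
G2: fails — world s has no successor.
G3: fails — world 1 has no successor.
G4: fails — world t has no successor.

G1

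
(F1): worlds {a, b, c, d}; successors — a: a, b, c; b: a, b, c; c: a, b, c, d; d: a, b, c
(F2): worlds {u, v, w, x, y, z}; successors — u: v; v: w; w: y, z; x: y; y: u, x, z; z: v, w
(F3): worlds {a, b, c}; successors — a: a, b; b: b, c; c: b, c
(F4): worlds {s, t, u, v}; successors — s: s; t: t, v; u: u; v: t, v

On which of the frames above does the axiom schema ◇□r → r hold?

Frame correspondent (Sahlqvist): ∀x ∀y (Rxy → Ryx) — i.e. symmetry.
(F1): fails — Rdb but not Rbd.
(F2): fails — Ruv but not Rvu.
(F3): fails — Rab but not Rba.
(F4): holds.
Valid on: (F4).

(F4)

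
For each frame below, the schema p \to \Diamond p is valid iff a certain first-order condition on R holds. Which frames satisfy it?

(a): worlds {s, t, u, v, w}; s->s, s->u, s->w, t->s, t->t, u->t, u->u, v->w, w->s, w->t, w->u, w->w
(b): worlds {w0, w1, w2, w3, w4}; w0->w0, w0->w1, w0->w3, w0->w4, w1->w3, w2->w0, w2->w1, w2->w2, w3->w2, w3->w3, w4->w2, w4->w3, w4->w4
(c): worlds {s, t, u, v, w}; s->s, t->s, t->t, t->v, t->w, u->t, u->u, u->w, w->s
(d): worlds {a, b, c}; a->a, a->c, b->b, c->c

(d)

The schema corresponds to reflexivity: \forall x Rxx.
(a): fails — world v does not see itself.
(b): fails — world w1 does not see itself.
(c): fails — world v does not see itself.
(d): ✓.
Valid on: (d).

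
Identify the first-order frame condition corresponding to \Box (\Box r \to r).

shift-reflexivity: \forall x \forall y (Rxy \to Ryy)

This is the T□ axiom.
It corresponds to shift-reflexivity: \forall x \forall y (Rxy \to Ryy).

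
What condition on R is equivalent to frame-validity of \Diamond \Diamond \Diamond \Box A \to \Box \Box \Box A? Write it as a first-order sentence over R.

This is a Sahlqvist (Geach-type) schema ◇^3□^1A → □^3◇^0A.
First-order correspondent: \forall x \forall y \forall z ((x R^3 y \wedge x R^3 z) \to \exists w (yRw \wedge z = w)).

\forall x \forall y \forall z ((x R^3 y \wedge x R^3 z) \to \exists w (yRw \wedge z = w))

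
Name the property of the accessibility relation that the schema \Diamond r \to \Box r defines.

This schema is the CD axiom.
Its frame correspondent is partial functionality — \forall x \forall y \forall z (Rxy \wedge Rxz \to y = z).

partial functionality: \forall x \forall y \forall z (Rxy \wedge Rxz \to y = z)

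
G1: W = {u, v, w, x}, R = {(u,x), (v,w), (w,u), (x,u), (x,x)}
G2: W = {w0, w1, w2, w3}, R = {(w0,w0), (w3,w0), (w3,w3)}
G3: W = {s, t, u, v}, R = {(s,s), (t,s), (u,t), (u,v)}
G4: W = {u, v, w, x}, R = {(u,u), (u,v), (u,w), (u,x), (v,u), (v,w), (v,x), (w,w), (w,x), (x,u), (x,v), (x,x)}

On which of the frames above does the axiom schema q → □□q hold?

none

Frame correspondent (Sahlqvist): ∀x ∀z (xR²z → ∃w (x = w ∧ z = w)) — i.e. a generalized confluence (Geach) condition.
G1: fails — uR²x but u ≠ x.
G2: fails — w3R²w0 but w3 ≠ w0.
G3: fails — tR²s but t ≠ s.
G4: fails — uR²v but u ≠ v.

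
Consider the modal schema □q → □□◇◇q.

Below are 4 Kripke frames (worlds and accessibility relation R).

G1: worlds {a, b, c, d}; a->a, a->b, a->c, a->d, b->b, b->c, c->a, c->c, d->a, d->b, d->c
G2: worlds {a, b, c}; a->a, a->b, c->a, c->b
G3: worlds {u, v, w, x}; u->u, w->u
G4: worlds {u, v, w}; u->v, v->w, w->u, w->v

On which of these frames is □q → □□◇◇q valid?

This is the axiom for a generalized confluence (Geach) condition; its first-order frame correspondent is ∀x ∀z (xR²z → ∃w (xRw ∧ zR²w)).
G1: ✓.
G2: fails — aR²b but no w with aRw and bR²w.
G3: ✓.
G4: fails — vR²v but no t with vRt and vR²t.

G1, G3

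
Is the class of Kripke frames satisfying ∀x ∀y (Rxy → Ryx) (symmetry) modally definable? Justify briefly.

Definable; r → □◇r defines it

This is a Sahlqvist condition; the B axiom r → □◇r defines it.
Suppose r→□◇r is valid. Take Rxy and set V(r)={x}. Then r at x, so □◇r at x, so ◇r at y, so some z with Ryz has r; z=x, i.e. Ryx.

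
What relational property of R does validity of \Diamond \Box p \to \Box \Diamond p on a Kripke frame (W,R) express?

Suppose ◇□p→□◇p is valid. Take Rxy, Rxz and set V(p)={w : Ryw}. Then □p at y so ◇□p at x, so □◇p at x, so ◇p at z, giving w with Rzw and Ryw.
The converse is a direct semantic check.
So the correspondent is convergence.

convergence: \forall x \forall y \forall z (Rxy \wedge Rxz \to \exists w (Ryw \wedge Rzw))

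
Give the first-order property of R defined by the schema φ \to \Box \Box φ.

\forall x \forall z (x R^2 z \to \exists w (x = w \wedge z = w))

This is a Sahlqvist (Geach-type) schema ◇^0□^0φ → □^2◇^0φ.
Minimal-valuation argument: fix x; take any y with xR^0y and any z with xR^2z. Set V(φ) to the set of worlds R-reachable from y in exactly 0 steps. Then □^0φ holds at y, so the antecedent holds at x; validity forces ◇^0φ at z, giving a w with zR^0w and yR^0w.
First-order correspondent: \forall x \forall z (x R^2 z \to \exists w (x = w \wedge z = w)).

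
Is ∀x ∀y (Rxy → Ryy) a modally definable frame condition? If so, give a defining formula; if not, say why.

Yes: it is shift-reflexivity, defined by the T□ schema □(□r → r).
Suppose □(□r→r) is valid. Take Rxy and set V(r)={w : Ryw}. Then at y, □r holds; since □(□r→r) at x, □r→r at y, so r at y, i.e. Ryy.

Yes — defined by □(□r → r)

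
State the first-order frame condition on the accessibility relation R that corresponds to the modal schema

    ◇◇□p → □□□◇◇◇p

This is a Sahlqvist (Geach-type) schema ◇^2□^1p → □^3◇^3p.
First-order correspondent: ∀x ∀y ∀z ((xR²y ∧ xR³z) → ∃w (yRw ∧ zR³w)).

∀x ∀y ∀z ((xR²y ∧ xR³z) → ∃w (yRw ∧ zR³w))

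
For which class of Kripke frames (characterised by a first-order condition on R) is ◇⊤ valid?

◇⊤ holds at w iff w has a successor, so frame-validity of ◇⊤ is exactly seriality. Equivalently via □A → ◇A:
Suppose □A→◇A is valid. At any x set V(A)=W. Then □A at x, so ◇A at x, so x has a successor.
Conversely, any frame satisfying ∀x ∃y Rxy validates the schema.
So the correspondent is seriality.

seriality: ∀x ∃y Rxy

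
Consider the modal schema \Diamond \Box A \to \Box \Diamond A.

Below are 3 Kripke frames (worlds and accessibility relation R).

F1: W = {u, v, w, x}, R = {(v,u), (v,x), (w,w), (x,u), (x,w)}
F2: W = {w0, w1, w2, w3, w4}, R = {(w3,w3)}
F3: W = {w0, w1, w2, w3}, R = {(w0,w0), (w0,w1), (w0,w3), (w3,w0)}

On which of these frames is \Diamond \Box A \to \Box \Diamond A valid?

Frame correspondent (Sahlqvist): \forall x \forall y \forall z (Rxy \wedge Rxz \to \exists w (Ryw \wedge Rzw)) — i.e. convergence.
F1: fails — Rvu and Rvu but u and u have no common successor.
F2: holds.
F3: fails — Rw0w1 and Rw0w1 but w1 and w1 have no common successor.

F2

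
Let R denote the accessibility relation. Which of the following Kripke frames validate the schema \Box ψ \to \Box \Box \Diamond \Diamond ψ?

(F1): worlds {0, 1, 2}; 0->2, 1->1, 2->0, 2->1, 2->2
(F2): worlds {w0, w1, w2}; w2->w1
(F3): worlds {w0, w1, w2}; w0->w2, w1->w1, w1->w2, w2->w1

(F2), (F3)

Frame correspondent (Sahlqvist): \forall x \forall z (x R^2 z \to \exists w (xRw \wedge z R^2 w)) — i.e. a generalized confluence (Geach) condition.
(F1): fails — 0R²1 but no w with 0Rw and 1R²w.
(F2): condition met.
(F3): condition met.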